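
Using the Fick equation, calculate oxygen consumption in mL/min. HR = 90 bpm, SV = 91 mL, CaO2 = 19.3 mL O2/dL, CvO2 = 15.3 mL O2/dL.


CO = HR*SV = 90*91/1000 = 8.19 L/min
a-v O2 diff = 19.3 - 15.3 = 4 mL/dL
VO2 = CO * (CaO2-CvO2) * 10 dL/L
VO2 = 8.19 * 4 * 10
VO2 = 327.6 mL/min


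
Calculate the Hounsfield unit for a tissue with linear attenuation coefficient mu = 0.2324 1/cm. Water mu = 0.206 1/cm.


HU = ((mu_tissue - mu_water) / mu_water) * 1000
HU = ((0.2324 - 0.206) / 0.206) * 1000
HU = 128.2


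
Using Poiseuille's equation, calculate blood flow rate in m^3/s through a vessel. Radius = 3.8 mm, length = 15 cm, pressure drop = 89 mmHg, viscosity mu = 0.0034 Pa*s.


Q = pi*r^4*dP / (8*mu*L)
r = 0.0038 m, L = 0.15 m
dP = 89 mmHg = 11865.658 Pa
Q = 0.001905 m^3/s


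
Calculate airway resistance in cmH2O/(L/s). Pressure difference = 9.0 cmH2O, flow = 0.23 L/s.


R = dP / flow
R = 9.0 / 0.23
R = 39.13 cmH2O/(L/s)


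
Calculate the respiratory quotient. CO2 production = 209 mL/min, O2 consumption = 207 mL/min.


RQ = VCO2 / VO2
RQ = 209 / 207
RQ = 1.01


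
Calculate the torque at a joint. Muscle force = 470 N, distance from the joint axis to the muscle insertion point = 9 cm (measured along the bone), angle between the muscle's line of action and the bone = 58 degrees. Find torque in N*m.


Torque = F * d * sin(theta)   (moment arm = d*sin(theta))
d = 9 cm = 0.09 m
Torque = 470 * 0.09 * sin(58)
Torque = 35.87 N*m


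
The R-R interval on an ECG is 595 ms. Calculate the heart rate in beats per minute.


HR = 60 / RR_interval(s)
RR = 595 ms = 0.595 s
HR = 60 / 0.595 = 100.8 bpm


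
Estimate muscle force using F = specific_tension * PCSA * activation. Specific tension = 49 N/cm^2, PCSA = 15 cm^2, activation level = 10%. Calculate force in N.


F = sigma * PCSA * activation
F = 49 * 15 * 0.1
F = 73.5 N


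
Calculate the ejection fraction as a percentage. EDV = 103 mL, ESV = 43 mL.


SV = EDV - ESV = 103 - 43 = 60 mL
EF = SV/EDV * 100 = 60/103 * 100
EF = 58.25%


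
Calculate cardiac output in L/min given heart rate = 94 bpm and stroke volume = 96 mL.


CO = HR * SV
CO = 94 * 96 / 1000
CO = 9.024 L/min


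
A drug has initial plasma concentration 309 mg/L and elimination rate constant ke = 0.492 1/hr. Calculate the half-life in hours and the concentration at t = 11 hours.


t_half = ln(2) / ke = 0.693147 / 0.492 = 1.409 hr
C(t) = C0 * exp(-ke*t) = 309 * exp(-0.492*11)
C(11) = 1.379 mg/L


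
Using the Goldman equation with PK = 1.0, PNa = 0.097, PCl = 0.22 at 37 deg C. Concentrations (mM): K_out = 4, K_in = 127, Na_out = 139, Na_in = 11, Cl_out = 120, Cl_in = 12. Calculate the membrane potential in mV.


Vm = (RT/F)*ln((PK*Ko + PNa*Nao + PCl*Cli)/(PK*Ki + PNa*Nai + PCl*Clo))
Numer = 20.123, Denom = 154.467
Vm = -54.47 mV


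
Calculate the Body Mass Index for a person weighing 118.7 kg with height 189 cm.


BMI = weight / height^2
height = 189 cm = 1.89 m
BMI = 118.7 / 1.89^2
BMI = 33.23 kg/m^2


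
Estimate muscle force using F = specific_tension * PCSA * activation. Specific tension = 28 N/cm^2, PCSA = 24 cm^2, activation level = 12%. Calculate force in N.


F = sigma * PCSA * activation
F = 28 * 24 * 0.12
F = 80.64 N


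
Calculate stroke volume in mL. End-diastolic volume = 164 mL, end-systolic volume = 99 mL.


SV = EDV - ESV
SV = 164 - 99
SV = 65 mL


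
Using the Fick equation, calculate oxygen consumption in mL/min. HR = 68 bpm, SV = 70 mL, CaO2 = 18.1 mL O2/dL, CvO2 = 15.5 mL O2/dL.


CO = HR*SV = 68*70/1000 = 4.76 L/min
a-v O2 diff = 18.1 - 15.5 = 2.6 mL/dL
VO2 = CO * (CaO2-CvO2) * 10 dL/L
VO2 = 4.76 * 2.6 * 10
VO2 = 123.8 mL/min


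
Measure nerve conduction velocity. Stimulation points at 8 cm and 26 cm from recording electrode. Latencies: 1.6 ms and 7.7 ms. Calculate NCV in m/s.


Distance = (26 - 8) / 100 = 0.18 m
dt = (7.7 - 1.6) / 1000 = 0.0061 s
NCV = dist / dt = 29.51 m/s


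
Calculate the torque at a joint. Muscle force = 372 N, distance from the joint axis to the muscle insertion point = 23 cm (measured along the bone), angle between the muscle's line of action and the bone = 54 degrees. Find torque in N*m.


Torque = F * d * sin(theta)   (moment arm = d*sin(theta))
d = 23 cm = 0.23 m
Torque = 372 * 0.23 * sin(54)
Torque = 69.22 N*m


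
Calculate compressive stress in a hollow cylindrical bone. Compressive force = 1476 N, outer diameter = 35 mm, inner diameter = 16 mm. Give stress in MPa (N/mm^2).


A = pi*(r_o^2 - r_i^2)
r_o = 17.5 mm, r_i = 8 mm
A = 761.051 mm^2
sigma = F/A = 1476 / 761.051
sigma = 1.939 MPa


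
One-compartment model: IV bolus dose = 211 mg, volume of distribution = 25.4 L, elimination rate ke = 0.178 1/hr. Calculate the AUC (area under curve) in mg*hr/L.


C0 = Dose/Vd = 211/25.4 = 8.30709 mg/L
AUC = C0/ke = 8.30709/0.178
AUC = 46.67 mg*hr/L


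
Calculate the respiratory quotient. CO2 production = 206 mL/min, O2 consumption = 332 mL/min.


RQ = VCO2 / VO2
RQ = 206 / 332
RQ = 0.6205


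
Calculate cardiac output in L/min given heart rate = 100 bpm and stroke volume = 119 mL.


CO = HR * SV
CO = 100 * 119 / 1000
CO = 11.9 L/min


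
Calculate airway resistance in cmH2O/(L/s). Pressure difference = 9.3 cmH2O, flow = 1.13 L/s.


R = dP / flow
R = 9.3 / 1.13
R = 8.23 cmH2O/(L/s)


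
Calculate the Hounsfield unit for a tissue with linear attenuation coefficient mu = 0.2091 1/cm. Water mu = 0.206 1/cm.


HU = ((mu_tissue - mu_water) / mu_water) * 1000
HU = ((0.2091 - 0.206) / 0.206) * 1000
HU = 15.05


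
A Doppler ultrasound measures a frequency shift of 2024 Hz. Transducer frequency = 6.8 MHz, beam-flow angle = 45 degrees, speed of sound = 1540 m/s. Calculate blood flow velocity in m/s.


v = fd * c / (2 * f0 * cos(theta))
v = 2024 * 1540 / (2 * 6.8000e+06 * cos(45))
v = 0.3241 m/s


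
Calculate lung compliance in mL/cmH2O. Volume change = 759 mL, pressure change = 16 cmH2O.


C = dV / dP
C = 759 / 16
C = 47.44 mL/cmH2O


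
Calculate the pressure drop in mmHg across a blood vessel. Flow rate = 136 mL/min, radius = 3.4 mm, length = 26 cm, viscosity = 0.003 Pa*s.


dP = 8*mu*L*Q / (pi*r^4)
Q = 136 mL/min = 2.26667e-06 m^3/s
dP = 33.6905 Pa = 33.6905 / 133.322 mmHg = 0.2527 mmHg


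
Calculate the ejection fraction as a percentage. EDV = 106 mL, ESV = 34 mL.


SV = EDV - ESV = 106 - 34 = 72 mL
EF = SV/EDV * 100 = 72/106 * 100
EF = 67.92%


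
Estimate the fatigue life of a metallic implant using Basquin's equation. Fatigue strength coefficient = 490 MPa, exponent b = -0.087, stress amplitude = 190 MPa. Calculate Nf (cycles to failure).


sigma_a = sigma_f' * (2Nf)^b
2Nf = (sigma_a/sigma_f')^(1/b)
2Nf = (190/490)^(1/-0.087)
2Nf = 53607.295
Nf = 2.68e+04


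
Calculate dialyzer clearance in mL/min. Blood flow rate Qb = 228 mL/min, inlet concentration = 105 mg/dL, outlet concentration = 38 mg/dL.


K = Qb * (Cb_in - Cb_out) / Cb_in
K = 228 * (105 - 38) / 105
K = 145.5 mL/min


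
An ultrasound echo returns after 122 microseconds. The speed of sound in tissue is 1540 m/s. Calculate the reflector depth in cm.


depth = c * t / 2
t = 122 us = 1.2200e-04 s
depth = 1540 * 1.2200e-04 / 2
depth = 0.09394 m = 9.394 cm


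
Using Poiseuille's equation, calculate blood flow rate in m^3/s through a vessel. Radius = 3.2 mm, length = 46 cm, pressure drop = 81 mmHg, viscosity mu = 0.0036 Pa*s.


Q = pi*r^4*dP / (8*mu*L)
r = 0.0032 m, L = 0.46 m
dP = 81 mmHg = 10799.082 Pa
Q = 2.6853e-04 m^3/s


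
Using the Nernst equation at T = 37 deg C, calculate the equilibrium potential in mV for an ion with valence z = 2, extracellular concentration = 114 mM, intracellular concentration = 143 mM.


E = (RT/(zF)) * ln(C_out/C_in)
T = 37 + 273.15 = 310.15 K
E = (8.314 * 310.15 / (2 * 96485)) * ln(114/143)
E = -3.029 mV


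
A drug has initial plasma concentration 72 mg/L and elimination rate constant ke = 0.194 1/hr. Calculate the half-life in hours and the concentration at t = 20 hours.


t_half = ln(2) / ke = 0.693147 / 0.194 = 3.573 hr
C(t) = C0 * exp(-ke*t) = 72 * exp(-0.194*20)
C(20) = 1.487 mg/L


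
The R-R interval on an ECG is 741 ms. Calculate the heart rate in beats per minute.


HR = 60 / RR_interval(s)
RR = 741 ms = 0.741 s
HR = 60 / 0.741 = 80.97 bpm


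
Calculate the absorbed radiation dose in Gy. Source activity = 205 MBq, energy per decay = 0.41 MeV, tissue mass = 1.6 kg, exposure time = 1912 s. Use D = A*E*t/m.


A = 205 MBq = 2.0500e+08 Bq
E = 0.41 MeV = 6.5682e-14 J
D = A*E*t/m = 2.0500e+08*6.5682e-14*1912/1.6
D = 0.01609 Gy


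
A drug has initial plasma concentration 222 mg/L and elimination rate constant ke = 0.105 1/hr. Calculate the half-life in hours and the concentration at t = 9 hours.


t_half = ln(2) / ke = 0.693147 / 0.105 = 6.601 hr
C(t) = C0 * exp(-ke*t) = 222 * exp(-0.105*9)
C(9) = 86.29 mg/L


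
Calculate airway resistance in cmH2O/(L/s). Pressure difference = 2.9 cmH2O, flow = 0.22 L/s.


R = dP / flow
R = 2.9 / 0.22
R = 13.18 cmH2O/(L/s)


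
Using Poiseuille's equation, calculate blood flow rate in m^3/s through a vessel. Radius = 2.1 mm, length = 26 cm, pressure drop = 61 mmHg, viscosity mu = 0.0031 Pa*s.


Q = pi*r^4*dP / (8*mu*L)
r = 0.0021 m, L = 0.26 m
dP = 61 mmHg = 8132.642 Pa
Q = 7.7061e-05 m^3/s


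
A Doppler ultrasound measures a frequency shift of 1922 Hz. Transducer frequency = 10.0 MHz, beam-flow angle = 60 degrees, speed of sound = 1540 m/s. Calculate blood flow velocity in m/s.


v = fd * c / (2 * f0 * cos(theta))
v = 1922 * 1540 / (2 * 1.0000e+07 * cos(60))
v = 0.296 m/s


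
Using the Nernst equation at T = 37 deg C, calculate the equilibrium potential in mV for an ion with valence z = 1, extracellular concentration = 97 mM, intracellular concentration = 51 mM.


E = (RT/(zF)) * ln(C_out/C_in)
T = 37 + 273.15 = 310.15 K
E = (8.314 * 310.15 / (1 * 96485)) * ln(97/51)
E = 17.18 mV


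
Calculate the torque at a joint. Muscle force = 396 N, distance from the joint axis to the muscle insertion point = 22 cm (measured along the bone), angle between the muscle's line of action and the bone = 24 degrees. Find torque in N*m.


Torque = F * d * sin(theta)   (moment arm = d*sin(theta))
d = 22 cm = 0.22 m
Torque = 396 * 0.22 * sin(24)
Torque = 35.43 N*m


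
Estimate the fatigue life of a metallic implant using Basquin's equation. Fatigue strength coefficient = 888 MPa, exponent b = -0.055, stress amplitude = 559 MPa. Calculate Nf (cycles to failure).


sigma_a = sigma_f' * (2Nf)^b
2Nf = (sigma_a/sigma_f')^(1/b)
2Nf = (559/888)^(1/-0.055)
2Nf = 4514.0515
Nf = 2257


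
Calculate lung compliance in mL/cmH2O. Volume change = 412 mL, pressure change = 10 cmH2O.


C = dV / dP
C = 412 / 10
C = 41.2 mL/cmH2O


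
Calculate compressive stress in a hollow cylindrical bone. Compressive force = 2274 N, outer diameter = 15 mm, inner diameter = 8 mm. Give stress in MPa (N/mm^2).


A = pi*(r_o^2 - r_i^2)
r_o = 7.5 mm, r_i = 4 mm
A = 126.449 mm^2
sigma = F/A = 2274 / 126.449
sigma = 17.98 MPa


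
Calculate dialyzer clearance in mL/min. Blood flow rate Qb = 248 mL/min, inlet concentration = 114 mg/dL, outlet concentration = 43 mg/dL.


K = Qb * (Cb_in - Cb_out) / Cb_in
K = 248 * (114 - 43) / 114
K = 154.5 mL/min


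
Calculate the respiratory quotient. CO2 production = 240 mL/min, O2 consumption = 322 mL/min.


RQ = VCO2 / VO2
RQ = 240 / 322
RQ = 0.7453


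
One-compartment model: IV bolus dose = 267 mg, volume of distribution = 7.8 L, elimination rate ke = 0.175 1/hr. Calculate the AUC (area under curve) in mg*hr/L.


C0 = Dose/Vd = 267/7.8 = 34.2308 mg/L
AUC = C0/ke = 34.2308/0.175
AUC = 195.6 mg*hr/L


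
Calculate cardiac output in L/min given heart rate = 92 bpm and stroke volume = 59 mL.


CO = HR * SV
CO = 92 * 59 / 1000
CO = 5.428 L/min


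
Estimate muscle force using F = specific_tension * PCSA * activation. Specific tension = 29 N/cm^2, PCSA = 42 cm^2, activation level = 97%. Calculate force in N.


F = sigma * PCSA * activation
F = 29 * 42 * 0.97
F = 1181 N


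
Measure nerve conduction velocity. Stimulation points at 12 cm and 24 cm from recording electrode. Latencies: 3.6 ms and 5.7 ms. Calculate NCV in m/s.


Distance = (24 - 12) / 100 = 0.12 m
dt = (5.7 - 3.6) / 1000 = 0.0021 s
NCV = dist / dt = 57.14 m/s


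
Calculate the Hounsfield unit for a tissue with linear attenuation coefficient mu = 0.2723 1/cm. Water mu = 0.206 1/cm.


HU = ((mu_tissue - mu_water) / mu_water) * 1000
HU = ((0.2723 - 0.206) / 0.206) * 1000
HU = 321.8


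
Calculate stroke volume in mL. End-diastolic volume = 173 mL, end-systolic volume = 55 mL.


SV = EDV - ESV
SV = 173 - 55
SV = 118 mL


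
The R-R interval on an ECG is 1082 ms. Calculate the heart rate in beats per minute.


HR = 60 / RR_interval(s)
RR = 1082 ms = 1.082 s
HR = 60 / 1.082 = 55.45 bpm


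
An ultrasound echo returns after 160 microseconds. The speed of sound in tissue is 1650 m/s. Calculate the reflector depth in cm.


depth = c * t / 2
t = 160 us = 1.6000e-04 s
depth = 1650 * 1.6000e-04 / 2
depth = 0.132 m = 13.2 cm


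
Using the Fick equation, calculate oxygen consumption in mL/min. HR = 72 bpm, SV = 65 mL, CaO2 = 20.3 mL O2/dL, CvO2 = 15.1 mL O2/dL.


CO = HR*SV = 72*65/1000 = 4.68 L/min
a-v O2 diff = 20.3 - 15.1 = 5.2 mL/dL
VO2 = CO * (CaO2-CvO2) * 10 dL/L
VO2 = 4.68 * 5.2 * 10
VO2 = 243.4 mL/min


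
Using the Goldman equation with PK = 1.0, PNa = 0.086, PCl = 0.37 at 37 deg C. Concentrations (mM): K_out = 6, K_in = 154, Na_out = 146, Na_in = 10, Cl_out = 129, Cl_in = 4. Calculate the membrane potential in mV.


Vm = (RT/F)*ln((PK*Ko + PNa*Nao + PCl*Cli)/(PK*Ki + PNa*Nai + PCl*Clo))
Numer = 20.036, Denom = 202.59
Vm = -61.83 mV


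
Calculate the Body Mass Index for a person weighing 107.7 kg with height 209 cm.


BMI = weight / height^2
height = 209 cm = 2.09 m
BMI = 107.7 / 2.09^2
BMI = 24.66 kg/m^2


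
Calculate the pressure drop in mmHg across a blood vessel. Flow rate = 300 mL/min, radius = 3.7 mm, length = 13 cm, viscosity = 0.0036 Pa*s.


dP = 8*mu*L*Q / (pi*r^4)
Q = 300 mL/min = 5e-06 m^3/s
dP = 31.7943 Pa = 31.7943 / 133.322 mmHg = 0.2385 mmHg


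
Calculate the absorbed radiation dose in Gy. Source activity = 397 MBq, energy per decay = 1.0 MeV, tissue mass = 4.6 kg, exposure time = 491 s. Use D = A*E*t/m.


A = 397 MBq = 3.9700e+08 Bq
E = 1.0 MeV = 1.602e-13 J
D = A*E*t/m = 3.9700e+08*1.602e-13*491/4.6
D = 0.006789 Gy


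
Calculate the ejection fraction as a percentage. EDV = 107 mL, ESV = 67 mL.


SV = EDV - ESV = 107 - 67 = 40 mL
EF = SV/EDV * 100 = 40/107 * 100
EF = 37.38%


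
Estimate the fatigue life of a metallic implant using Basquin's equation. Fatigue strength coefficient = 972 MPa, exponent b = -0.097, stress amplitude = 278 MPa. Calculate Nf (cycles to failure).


sigma_a = sigma_f' * (2Nf)^b
2Nf = (sigma_a/sigma_f')^(1/b)
2Nf = (278/972)^(1/-0.097)
2Nf = 402110.16
Nf = 2.011e+05


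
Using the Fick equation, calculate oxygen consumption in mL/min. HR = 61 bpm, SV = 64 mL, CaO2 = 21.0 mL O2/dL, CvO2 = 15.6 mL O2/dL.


CO = HR*SV = 61*64/1000 = 3.904 L/min
a-v O2 diff = 21.0 - 15.6 = 5.4 mL/dL
VO2 = CO * (CaO2-CvO2) * 10 dL/L
VO2 = 3.904 * 5.4 * 10
VO2 = 210.8 mL/min


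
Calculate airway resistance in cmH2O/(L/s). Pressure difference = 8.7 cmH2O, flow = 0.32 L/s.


R = dP / flow
R = 8.7 / 0.32
R = 27.19 cmH2O/(L/s)


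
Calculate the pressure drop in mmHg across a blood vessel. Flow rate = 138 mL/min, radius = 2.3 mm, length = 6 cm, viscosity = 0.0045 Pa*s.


dP = 8*mu*L*Q / (pi*r^4)
Q = 138 mL/min = 2.3e-06 m^3/s
dP = 56.5094 Pa = 56.5094 / 133.322 mmHg = 0.4239 mmHg


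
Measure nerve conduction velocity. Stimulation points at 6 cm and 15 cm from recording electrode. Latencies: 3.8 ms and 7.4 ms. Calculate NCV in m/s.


Distance = (15 - 6) / 100 = 0.09 m
dt = (7.4 - 3.8) / 1000 = 0.0036 s
NCV = dist / dt = 25 m/s


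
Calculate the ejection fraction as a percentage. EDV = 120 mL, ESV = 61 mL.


SV = EDV - ESV = 120 - 61 = 59 mL
EF = SV/EDV * 100 = 59/120 * 100
EF = 49.17%


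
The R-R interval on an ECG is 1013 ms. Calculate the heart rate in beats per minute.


HR = 60 / RR_interval(s)
RR = 1013 ms = 1.013 s
HR = 60 / 1.013 = 59.23 bpm


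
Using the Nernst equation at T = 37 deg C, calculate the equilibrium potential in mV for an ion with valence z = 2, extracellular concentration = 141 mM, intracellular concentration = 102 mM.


E = (RT/(zF)) * ln(C_out/C_in)
T = 37 + 273.15 = 310.15 K
E = (8.314 * 310.15 / (2 * 96485)) * ln(141/102)
E = 4.327 mV


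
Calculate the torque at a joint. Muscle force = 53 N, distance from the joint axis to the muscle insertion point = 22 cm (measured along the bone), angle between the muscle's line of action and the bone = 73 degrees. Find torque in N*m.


Torque = F * d * sin(theta)   (moment arm = d*sin(theta))
d = 22 cm = 0.22 m
Torque = 53 * 0.22 * sin(73)
Torque = 11.15 N*m


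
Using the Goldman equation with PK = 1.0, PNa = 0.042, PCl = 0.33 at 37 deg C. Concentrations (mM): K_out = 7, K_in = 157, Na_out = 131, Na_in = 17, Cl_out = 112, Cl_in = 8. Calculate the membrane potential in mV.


Vm = (RT/F)*ln((PK*Ko + PNa*Nao + PCl*Cli)/(PK*Ki + PNa*Nai + PCl*Clo))
Numer = 15.142, Denom = 194.674
Vm = -68.25 mV


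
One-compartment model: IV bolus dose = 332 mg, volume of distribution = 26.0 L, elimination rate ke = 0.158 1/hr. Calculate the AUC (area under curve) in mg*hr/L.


C0 = Dose/Vd = 332/26.0 = 12.7692 mg/L
AUC = C0/ke = 12.7692/0.158
AUC = 80.82 mg*hr/L


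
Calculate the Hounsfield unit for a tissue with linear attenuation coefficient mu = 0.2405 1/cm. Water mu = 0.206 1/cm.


HU = ((mu_tissue - mu_water) / mu_water) * 1000
HU = ((0.2405 - 0.206) / 0.206) * 1000
HU = 167.5


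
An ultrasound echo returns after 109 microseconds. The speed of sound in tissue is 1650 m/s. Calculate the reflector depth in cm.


depth = c * t / 2
t = 109 us = 1.0900e-04 s
depth = 1650 * 1.0900e-04 / 2
depth = 0.089925 m = 8.9925 cm


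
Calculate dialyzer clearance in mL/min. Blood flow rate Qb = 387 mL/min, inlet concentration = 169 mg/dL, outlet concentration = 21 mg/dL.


K = Qb * (Cb_in - Cb_out) / Cb_in
K = 387 * (169 - 21) / 169
K = 338.9 mL/min


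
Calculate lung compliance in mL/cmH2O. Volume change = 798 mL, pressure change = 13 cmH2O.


C = dV / dP
C = 798 / 13
C = 61.38 mL/cmH2O


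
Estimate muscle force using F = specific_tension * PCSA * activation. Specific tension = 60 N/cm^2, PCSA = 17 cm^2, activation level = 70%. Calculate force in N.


F = sigma * PCSA * activation
F = 60 * 17 * 0.7
F = 714 N


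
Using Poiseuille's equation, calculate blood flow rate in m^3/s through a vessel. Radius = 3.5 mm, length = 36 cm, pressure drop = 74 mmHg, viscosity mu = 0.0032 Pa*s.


Q = pi*r^4*dP / (8*mu*L)
r = 0.0035 m, L = 0.36 m
dP = 74 mmHg = 9865.828 Pa
Q = 5.0468e-04 m^3/s


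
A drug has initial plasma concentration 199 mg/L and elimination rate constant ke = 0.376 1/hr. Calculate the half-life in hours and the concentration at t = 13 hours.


t_half = ln(2) / ke = 0.693147 / 0.376 = 1.843 hr
C(t) = C0 * exp(-ke*t) = 199 * exp(-0.376*13)
C(13) = 1.5 mg/L


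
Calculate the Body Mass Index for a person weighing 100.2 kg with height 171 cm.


BMI = weight / height^2
height = 171 cm = 1.71 m
BMI = 100.2 / 1.71^2
BMI = 34.27 kg/m^2


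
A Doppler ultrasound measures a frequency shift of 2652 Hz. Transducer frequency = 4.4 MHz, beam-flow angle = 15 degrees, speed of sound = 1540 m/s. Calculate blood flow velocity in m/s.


v = fd * c / (2 * f0 * cos(theta))
v = 2652 * 1540 / (2 * 4.4000e+06 * cos(15))
v = 0.4805 m/s


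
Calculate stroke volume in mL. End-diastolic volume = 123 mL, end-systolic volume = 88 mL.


SV = EDV - ESV
SV = 123 - 88
SV = 35 mL


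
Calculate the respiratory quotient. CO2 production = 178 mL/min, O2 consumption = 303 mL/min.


RQ = VCO2 / VO2
RQ = 178 / 303
RQ = 0.5875


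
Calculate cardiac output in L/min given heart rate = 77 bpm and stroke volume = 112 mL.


CO = HR * SV
CO = 77 * 112 / 1000
CO = 8.624 L/min


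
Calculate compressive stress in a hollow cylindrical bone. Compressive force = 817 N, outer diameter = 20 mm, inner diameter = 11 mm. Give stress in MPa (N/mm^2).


A = pi*(r_o^2 - r_i^2)
r_o = 10 mm, r_i = 5.5 mm
A = 219.126 mm^2
sigma = F/A = 817 / 219.126
sigma = 3.728 MPa


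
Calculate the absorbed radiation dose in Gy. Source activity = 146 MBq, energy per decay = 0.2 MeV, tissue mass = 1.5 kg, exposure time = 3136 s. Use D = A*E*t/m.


A = 146 MBq = 1.4600e+08 Bq
E = 0.2 MeV = 3.204e-14 J
D = A*E*t/m = 1.4600e+08*3.204e-14*3136/1.5
D = 0.00978 Gy


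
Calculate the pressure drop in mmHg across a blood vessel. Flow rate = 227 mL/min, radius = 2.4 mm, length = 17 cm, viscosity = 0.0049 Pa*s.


dP = 8*mu*L*Q / (pi*r^4)
Q = 227 mL/min = 3.78333e-06 m^3/s
dP = 241.888 Pa = 241.888 / 133.322 mmHg = 1.814 mmHg


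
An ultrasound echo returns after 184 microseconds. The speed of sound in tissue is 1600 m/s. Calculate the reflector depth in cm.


depth = c * t / 2
t = 184 us = 1.8400e-04 s
depth = 1600 * 1.8400e-04 / 2
depth = 0.1472 m = 14.72 cm


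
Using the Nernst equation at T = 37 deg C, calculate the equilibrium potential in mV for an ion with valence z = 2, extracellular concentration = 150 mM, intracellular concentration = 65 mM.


E = (RT/(zF)) * ln(C_out/C_in)
T = 37 + 273.15 = 310.15 K
E = (8.314 * 310.15 / (2 * 96485)) * ln(150/65)
E = 11.17 mV


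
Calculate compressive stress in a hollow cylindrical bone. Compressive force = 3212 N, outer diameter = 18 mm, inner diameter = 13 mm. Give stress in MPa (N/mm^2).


A = pi*(r_o^2 - r_i^2)
r_o = 9 mm, r_i = 6.5 mm
A = 121.737 mm^2
sigma = F/A = 3212 / 121.737
sigma = 26.38 MPa


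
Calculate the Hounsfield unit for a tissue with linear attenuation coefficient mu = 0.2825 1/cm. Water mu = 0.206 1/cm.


HU = ((mu_tissue - mu_water) / mu_water) * 1000
HU = ((0.2825 - 0.206) / 0.206) * 1000
HU = 371.4


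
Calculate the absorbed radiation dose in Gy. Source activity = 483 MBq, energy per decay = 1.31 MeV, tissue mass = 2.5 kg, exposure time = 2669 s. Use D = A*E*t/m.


A = 483 MBq = 4.8300e+08 Bq
E = 1.31 MeV = 2.09862e-13 J
D = A*E*t/m = 4.8300e+08*2.09862e-13*2669/2.5
D = 0.1082 Gy


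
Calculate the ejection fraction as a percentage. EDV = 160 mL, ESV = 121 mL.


SV = EDV - ESV = 160 - 121 = 39 mL
EF = SV/EDV * 100 = 39/160 * 100
EF = 24.38%


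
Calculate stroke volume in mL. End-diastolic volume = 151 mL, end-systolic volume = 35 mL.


SV = EDV - ESV
SV = 151 - 35
SV = 116 mL


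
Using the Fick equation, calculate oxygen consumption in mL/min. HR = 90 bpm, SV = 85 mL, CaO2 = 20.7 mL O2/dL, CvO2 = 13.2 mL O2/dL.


CO = HR*SV = 90*85/1000 = 7.65 L/min
a-v O2 diff = 20.7 - 13.2 = 7.5 mL/dL
VO2 = CO * (CaO2-CvO2) * 10 dL/L
VO2 = 7.65 * 7.5 * 10
VO2 = 573.8 mL/min


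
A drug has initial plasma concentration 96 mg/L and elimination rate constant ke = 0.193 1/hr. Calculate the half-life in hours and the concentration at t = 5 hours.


t_half = ln(2) / ke = 0.693147 / 0.193 = 3.591 hr
C(t) = C0 * exp(-ke*t) = 96 * exp(-0.193*5)
C(5) = 36.57 mg/L


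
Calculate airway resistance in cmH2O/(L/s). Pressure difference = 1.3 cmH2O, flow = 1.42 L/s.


R = dP / flow
R = 1.3 / 1.42
R = 0.9155 cmH2O/(L/s)


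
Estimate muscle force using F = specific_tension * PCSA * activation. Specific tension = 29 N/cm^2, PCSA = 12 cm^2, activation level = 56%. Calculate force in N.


F = sigma * PCSA * activation
F = 29 * 12 * 0.56
F = 194.9 N


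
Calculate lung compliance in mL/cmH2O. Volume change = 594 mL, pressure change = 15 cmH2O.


C = dV / dP
C = 594 / 15
C = 39.6 mL/cmH2O


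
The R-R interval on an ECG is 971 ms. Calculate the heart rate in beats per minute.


HR = 60 / RR_interval(s)
RR = 971 ms = 0.971 s
HR = 60 / 0.971 = 61.79 bpm


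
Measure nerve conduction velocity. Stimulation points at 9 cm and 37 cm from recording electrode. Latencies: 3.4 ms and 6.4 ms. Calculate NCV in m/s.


Distance = (37 - 9) / 100 = 0.28 m
dt = (6.4 - 3.4) / 1000 = 0.003 s
NCV = dist / dt = 93.33 m/s


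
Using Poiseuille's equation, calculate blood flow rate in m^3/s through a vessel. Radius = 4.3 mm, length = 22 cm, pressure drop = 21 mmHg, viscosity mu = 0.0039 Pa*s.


Q = pi*r^4*dP / (8*mu*L)
r = 0.0043 m, L = 0.22 m
dP = 21 mmHg = 2799.762 Pa
Q = 4.3809e-04 m^3/s


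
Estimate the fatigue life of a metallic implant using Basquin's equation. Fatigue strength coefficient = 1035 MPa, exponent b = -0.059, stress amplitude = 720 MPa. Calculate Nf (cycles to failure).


sigma_a = sigma_f' * (2Nf)^b
2Nf = (sigma_a/sigma_f')^(1/b)
2Nf = (720/1035)^(1/-0.059)
2Nf = 469.15846
Nf = 234.6


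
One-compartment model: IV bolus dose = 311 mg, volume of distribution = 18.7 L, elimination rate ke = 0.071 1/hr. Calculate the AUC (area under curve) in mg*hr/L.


C0 = Dose/Vd = 311/18.7 = 16.631 mg/L
AUC = C0/ke = 16.631/0.071
AUC = 234.2 mg*hr/L


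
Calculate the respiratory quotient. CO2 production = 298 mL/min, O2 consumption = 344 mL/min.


RQ = VCO2 / VO2
RQ = 298 / 344
RQ = 0.8663


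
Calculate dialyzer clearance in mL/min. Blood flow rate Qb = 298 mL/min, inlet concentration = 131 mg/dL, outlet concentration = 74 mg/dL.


K = Qb * (Cb_in - Cb_out) / Cb_in
K = 298 * (131 - 74) / 131
K = 129.7 mL/min


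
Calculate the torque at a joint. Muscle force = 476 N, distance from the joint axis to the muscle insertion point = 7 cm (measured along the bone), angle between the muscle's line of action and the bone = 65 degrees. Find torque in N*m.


Torque = F * d * sin(theta)   (moment arm = d*sin(theta))
d = 7 cm = 0.07 m
Torque = 476 * 0.07 * sin(65)
Torque = 30.2 N*m


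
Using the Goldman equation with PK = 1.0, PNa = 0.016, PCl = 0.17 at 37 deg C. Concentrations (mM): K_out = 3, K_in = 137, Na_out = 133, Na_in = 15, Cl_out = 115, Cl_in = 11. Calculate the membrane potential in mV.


Vm = (RT/F)*ln((PK*Ko + PNa*Nao + PCl*Cli)/(PK*Ki + PNa*Nai + PCl*Clo))
Numer = 6.998, Denom = 156.79
Vm = -83.1 mV


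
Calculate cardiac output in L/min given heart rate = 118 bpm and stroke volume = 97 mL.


CO = HR * SV
CO = 118 * 97 / 1000
CO = 11.45 L/min


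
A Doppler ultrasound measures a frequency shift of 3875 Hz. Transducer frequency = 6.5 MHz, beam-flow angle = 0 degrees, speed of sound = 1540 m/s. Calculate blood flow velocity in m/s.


v = fd * c / (2 * f0 * cos(theta))
v = 3875 * 1540 / (2 * 6.5000e+06 * cos(0))
v = 0.459 m/s


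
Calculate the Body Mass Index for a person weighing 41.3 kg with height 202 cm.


BMI = weight / height^2
height = 202 cm = 2.02 m
BMI = 41.3 / 2.02^2
BMI = 10.12 kg/m^2


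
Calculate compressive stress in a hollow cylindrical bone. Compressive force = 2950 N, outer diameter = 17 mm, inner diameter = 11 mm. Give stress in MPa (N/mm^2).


A = pi*(r_o^2 - r_i^2)
r_o = 8.5 mm, r_i = 5.5 mm
A = 131.947 mm^2
sigma = F/A = 2950 / 131.947
sigma = 22.36 MPa


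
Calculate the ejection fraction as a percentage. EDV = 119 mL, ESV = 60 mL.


SV = EDV - ESV = 119 - 60 = 59 mL
EF = SV/EDV * 100 = 59/119 * 100
EF = 49.58%


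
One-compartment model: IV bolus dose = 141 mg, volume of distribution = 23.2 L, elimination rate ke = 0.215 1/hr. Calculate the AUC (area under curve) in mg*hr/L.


C0 = Dose/Vd = 141/23.2 = 6.07759 mg/L
AUC = C0/ke = 6.07759/0.215
AUC = 28.27 mg*hr/L


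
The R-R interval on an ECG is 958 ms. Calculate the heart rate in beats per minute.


HR = 60 / RR_interval(s)
RR = 958 ms = 0.958 s
HR = 60 / 0.958 = 62.63 bpm


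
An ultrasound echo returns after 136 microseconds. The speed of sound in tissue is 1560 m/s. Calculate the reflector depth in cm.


depth = c * t / 2
t = 136 us = 1.3600e-04 s
depth = 1560 * 1.3600e-04 / 2
depth = 0.10608 m = 10.608 cm


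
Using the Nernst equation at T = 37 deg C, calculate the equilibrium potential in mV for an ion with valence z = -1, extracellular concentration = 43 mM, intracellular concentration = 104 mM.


E = (RT/(zF)) * ln(C_out/C_in)
T = 37 + 273.15 = 310.15 K
E = (8.314 * 310.15 / (-1 * 96485)) * ln(43/104)
E = 23.6 mV


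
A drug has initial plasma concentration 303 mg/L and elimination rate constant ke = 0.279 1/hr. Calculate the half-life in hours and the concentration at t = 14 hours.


t_half = ln(2) / ke = 0.693147 / 0.279 = 2.484 hr
C(t) = C0 * exp(-ke*t) = 303 * exp(-0.279*14)
C(14) = 6.097 mg/L


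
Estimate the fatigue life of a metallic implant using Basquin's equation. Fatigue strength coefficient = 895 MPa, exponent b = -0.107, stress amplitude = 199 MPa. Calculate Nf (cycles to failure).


sigma_a = sigma_f' * (2Nf)^b
2Nf = (sigma_a/sigma_f')^(1/b)
2Nf = (199/895)^(1/-0.107)
2Nf = 1266260.3
Nf = 6.331e+05


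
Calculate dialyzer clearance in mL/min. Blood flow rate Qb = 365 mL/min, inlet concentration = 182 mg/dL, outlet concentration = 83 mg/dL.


K = Qb * (Cb_in - Cb_out) / Cb_in
K = 365 * (182 - 83) / 182
K = 198.5 mL/min


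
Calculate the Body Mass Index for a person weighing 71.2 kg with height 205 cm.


BMI = weight / height^2
height = 205 cm = 2.05 m
BMI = 71.2 / 2.05^2
BMI = 16.94 kg/m^2


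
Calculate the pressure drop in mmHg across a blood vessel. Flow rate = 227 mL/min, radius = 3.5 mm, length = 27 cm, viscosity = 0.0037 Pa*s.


dP = 8*mu*L*Q / (pi*r^4)
Q = 227 mL/min = 3.78333e-06 m^3/s
dP = 64.1369 Pa = 64.1369 / 133.322 mmHg = 0.4811 mmHg


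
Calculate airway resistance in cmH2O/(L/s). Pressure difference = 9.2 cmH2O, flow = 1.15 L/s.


R = dP / flow
R = 9.2 / 1.15
R = 8 cmH2O/(L/s)


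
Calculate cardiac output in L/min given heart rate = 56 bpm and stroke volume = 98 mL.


CO = HR * SV
CO = 56 * 98 / 1000
CO = 5.488 L/min


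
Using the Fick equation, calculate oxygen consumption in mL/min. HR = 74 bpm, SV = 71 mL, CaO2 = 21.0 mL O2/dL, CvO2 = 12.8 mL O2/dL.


CO = HR*SV = 74*71/1000 = 5.254 L/min
a-v O2 diff = 21.0 - 12.8 = 8.2 mL/dL
VO2 = CO * (CaO2-CvO2) * 10 dL/L
VO2 = 5.254 * 8.2 * 10
VO2 = 430.8 mL/min


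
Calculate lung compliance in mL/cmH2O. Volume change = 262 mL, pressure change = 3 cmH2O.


C = dV / dP
C = 262 / 3
C = 87.33 mL/cmH2O


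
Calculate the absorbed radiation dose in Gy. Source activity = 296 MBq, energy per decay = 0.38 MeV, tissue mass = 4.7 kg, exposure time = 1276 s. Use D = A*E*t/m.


A = 296 MBq = 2.9600e+08 Bq
E = 0.38 MeV = 6.0876e-14 J
D = A*E*t/m = 2.9600e+08*6.0876e-14*1276/4.7
D = 0.004892 Gy


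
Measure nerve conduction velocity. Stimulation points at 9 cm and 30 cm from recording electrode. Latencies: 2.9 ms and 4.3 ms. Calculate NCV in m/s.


Distance = (30 - 9) / 100 = 0.21 m
dt = (4.3 - 2.9) / 1000 = 0.0014 s
NCV = dist / dt = 150 m/s


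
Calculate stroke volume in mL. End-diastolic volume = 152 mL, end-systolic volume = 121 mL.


SV = EDV - ESV
SV = 152 - 121
SV = 31 mL


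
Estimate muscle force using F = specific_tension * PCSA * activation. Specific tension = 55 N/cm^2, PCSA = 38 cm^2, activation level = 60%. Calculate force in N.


F = sigma * PCSA * activation
F = 55 * 38 * 0.6
F = 1254 N


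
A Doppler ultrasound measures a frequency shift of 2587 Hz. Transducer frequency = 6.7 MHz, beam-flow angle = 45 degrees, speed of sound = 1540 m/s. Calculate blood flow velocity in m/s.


v = fd * c / (2 * f0 * cos(theta))
v = 2587 * 1540 / (2 * 6.7000e+06 * cos(45))
v = 0.4205 m/s


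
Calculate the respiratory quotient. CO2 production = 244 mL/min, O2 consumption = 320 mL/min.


RQ = VCO2 / VO2
RQ = 244 / 320
RQ = 0.7625


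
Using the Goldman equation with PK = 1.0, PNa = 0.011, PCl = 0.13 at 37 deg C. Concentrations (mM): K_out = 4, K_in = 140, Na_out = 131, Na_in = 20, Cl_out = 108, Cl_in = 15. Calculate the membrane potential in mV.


Vm = (RT/F)*ln((PK*Ko + PNa*Nao + PCl*Cli)/(PK*Ki + PNa*Nai + PCl*Clo))
Numer = 7.391, Denom = 154.26
Vm = -81.2 mV


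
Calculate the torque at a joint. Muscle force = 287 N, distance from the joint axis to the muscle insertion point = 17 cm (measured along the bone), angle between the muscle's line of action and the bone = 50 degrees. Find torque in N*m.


Torque = F * d * sin(theta)   (moment arm = d*sin(theta))
d = 17 cm = 0.17 m
Torque = 287 * 0.17 * sin(50)
Torque = 37.38 N*m


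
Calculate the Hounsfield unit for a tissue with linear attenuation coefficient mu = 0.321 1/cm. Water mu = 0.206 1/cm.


HU = ((mu_tissue - mu_water) / mu_water) * 1000
HU = ((0.321 - 0.206) / 0.206) * 1000
HU = 558.3


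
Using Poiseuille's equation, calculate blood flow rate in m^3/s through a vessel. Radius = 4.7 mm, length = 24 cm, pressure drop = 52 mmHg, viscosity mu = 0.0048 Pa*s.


Q = pi*r^4*dP / (8*mu*L)
r = 0.0047 m, L = 0.24 m
dP = 52 mmHg = 6932.744 Pa
Q = 0.001153 m^3/s


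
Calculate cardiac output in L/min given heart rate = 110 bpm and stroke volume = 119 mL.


CO = HR * SV
CO = 110 * 119 / 1000
CO = 13.09 L/min


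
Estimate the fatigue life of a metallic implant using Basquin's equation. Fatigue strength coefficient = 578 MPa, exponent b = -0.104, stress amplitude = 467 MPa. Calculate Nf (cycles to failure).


sigma_a = sigma_f' * (2Nf)^b
2Nf = (sigma_a/sigma_f')^(1/b)
2Nf = (467/578)^(1/-0.104)
2Nf = 7.7712339
Nf = 3.886


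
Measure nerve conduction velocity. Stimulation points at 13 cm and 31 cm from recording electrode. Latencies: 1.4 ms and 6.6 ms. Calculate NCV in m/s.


Distance = (31 - 13) / 100 = 0.18 m
dt = (6.6 - 1.4) / 1000 = 0.0052 s
NCV = dist / dt = 34.62 m/s


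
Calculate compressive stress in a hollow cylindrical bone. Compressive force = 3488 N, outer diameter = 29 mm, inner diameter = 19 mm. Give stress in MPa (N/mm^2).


A = pi*(r_o^2 - r_i^2)
r_o = 14.5 mm, r_i = 9.5 mm
A = 376.991 mm^2
sigma = F/A = 3488 / 376.991
sigma = 9.252 MPa


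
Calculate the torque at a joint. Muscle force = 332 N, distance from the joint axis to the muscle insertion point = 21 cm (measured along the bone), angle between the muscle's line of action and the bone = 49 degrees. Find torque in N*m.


Torque = F * d * sin(theta)   (moment arm = d*sin(theta))
d = 21 cm = 0.21 m
Torque = 332 * 0.21 * sin(49)
Torque = 52.62 N*m


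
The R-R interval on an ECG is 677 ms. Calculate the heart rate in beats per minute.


HR = 60 / RR_interval(s)
RR = 677 ms = 0.677 s
HR = 60 / 0.677 = 88.63 bpm


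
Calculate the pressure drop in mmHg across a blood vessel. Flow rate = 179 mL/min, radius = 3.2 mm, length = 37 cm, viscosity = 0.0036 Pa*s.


dP = 8*mu*L*Q / (pi*r^4)
Q = 179 mL/min = 2.98333e-06 m^3/s
dP = 96.5041 Pa = 96.5041 / 133.322 mmHg = 0.7238 mmHg


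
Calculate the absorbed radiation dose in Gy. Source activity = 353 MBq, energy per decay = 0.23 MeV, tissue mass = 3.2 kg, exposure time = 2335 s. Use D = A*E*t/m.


A = 353 MBq = 3.5300e+08 Bq
E = 0.23 MeV = 3.6846e-14 J
D = A*E*t/m = 3.5300e+08*3.6846e-14*2335/3.2
D = 0.009491 Gy


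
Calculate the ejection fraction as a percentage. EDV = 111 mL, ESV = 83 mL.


SV = EDV - ESV = 111 - 83 = 28 mL
EF = SV/EDV * 100 = 28/111 * 100
EF = 25.23%


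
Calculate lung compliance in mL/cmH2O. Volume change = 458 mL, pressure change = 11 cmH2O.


C = dV / dP
C = 458 / 11
C = 41.64 mL/cmH2O


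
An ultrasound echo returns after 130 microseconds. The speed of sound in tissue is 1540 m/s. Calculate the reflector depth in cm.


depth = c * t / 2
t = 130 us = 1.3000e-04 s
depth = 1540 * 1.3000e-04 / 2
depth = 0.1001 m = 10.01 cm


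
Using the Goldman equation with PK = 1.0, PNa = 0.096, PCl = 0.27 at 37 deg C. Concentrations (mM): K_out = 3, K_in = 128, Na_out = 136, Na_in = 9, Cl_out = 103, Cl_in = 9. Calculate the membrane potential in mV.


Vm = (RT/F)*ln((PK*Ko + PNa*Nao + PCl*Cli)/(PK*Ki + PNa*Nai + PCl*Clo))
Numer = 18.486, Denom = 156.674
Vm = -57.12 mV


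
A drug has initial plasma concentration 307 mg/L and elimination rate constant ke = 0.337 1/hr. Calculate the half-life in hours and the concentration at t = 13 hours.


t_half = ln(2) / ke = 0.693147 / 0.337 = 2.057 hr
C(t) = C0 * exp(-ke*t) = 307 * exp(-0.337*13)
C(13) = 3.841 mg/L


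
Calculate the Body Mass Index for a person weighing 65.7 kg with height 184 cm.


BMI = weight / height^2
height = 184 cm = 1.84 m
BMI = 65.7 / 1.84^2
BMI = 19.41 kg/m^2


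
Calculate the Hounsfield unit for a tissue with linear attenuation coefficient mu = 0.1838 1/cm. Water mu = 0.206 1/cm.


HU = ((mu_tissue - mu_water) / mu_water) * 1000
HU = ((0.1838 - 0.206) / 0.206) * 1000
HU = -107.8


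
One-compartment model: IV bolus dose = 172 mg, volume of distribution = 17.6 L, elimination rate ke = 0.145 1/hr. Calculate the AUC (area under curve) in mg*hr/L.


C0 = Dose/Vd = 172/17.6 = 9.77273 mg/L
AUC = C0/ke = 9.77273/0.145
AUC = 67.4 mg*hr/L


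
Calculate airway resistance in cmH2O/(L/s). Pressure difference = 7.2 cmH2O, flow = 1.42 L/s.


R = dP / flow
R = 7.2 / 1.42
R = 5.07 cmH2O/(L/s)


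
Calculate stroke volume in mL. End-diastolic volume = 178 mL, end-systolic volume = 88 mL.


SV = EDV - ESV
SV = 178 - 88
SV = 90 mL


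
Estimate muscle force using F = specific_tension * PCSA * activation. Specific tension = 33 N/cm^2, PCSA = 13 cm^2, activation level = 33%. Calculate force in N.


F = sigma * PCSA * activation
F = 33 * 13 * 0.33
F = 141.6 N


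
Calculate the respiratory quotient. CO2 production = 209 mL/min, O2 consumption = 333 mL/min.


RQ = VCO2 / VO2
RQ = 209 / 333
RQ = 0.6276


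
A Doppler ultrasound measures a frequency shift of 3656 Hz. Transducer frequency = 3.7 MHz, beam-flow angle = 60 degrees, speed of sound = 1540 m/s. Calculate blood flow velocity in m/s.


v = fd * c / (2 * f0 * cos(theta))
v = 3656 * 1540 / (2 * 3.7000e+06 * cos(60))
v = 1.522 m/s


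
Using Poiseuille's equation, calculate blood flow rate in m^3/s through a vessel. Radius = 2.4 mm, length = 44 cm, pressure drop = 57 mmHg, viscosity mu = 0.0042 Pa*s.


Q = pi*r^4*dP / (8*mu*L)
r = 0.0024 m, L = 0.44 m
dP = 57 mmHg = 7599.354 Pa
Q = 5.3577e-05 m^3/s


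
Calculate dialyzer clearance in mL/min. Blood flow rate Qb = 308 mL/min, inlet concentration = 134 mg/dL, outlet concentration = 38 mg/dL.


K = Qb * (Cb_in - Cb_out) / Cb_in
K = 308 * (134 - 38) / 134
K = 220.7 mL/min


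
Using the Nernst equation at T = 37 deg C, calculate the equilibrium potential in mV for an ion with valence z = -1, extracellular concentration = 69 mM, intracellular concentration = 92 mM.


E = (RT/(zF)) * ln(C_out/C_in)
T = 37 + 273.15 = 310.15 K
E = (8.314 * 310.15 / (-1 * 96485)) * ln(69/92)
E = 7.688 mV


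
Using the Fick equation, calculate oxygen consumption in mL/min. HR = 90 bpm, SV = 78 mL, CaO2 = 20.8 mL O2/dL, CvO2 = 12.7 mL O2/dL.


CO = HR*SV = 90*78/1000 = 7.02 L/min
a-v O2 diff = 20.8 - 12.7 = 8.1 mL/dL
VO2 = CO * (CaO2-CvO2) * 10 dL/L
VO2 = 7.02 * 8.1 * 10
VO2 = 568.6 mL/min


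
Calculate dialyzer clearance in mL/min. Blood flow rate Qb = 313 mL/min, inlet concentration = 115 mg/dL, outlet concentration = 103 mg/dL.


K = Qb * (Cb_in - Cb_out) / Cb_in
K = 313 * (115 - 103) / 115
K = 32.66 mL/min


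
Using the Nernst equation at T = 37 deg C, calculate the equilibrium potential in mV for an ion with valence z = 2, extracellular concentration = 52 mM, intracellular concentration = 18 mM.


E = (RT/(zF)) * ln(C_out/C_in)
T = 37 + 273.15 = 310.15 K
E = (8.314 * 310.15 / (2 * 96485)) * ln(52/18)
E = 14.18 mV


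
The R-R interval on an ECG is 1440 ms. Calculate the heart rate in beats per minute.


HR = 60 / RR_interval(s)
RR = 1440 ms = 1.44 s
HR = 60 / 1.44 = 41.67 bpm
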